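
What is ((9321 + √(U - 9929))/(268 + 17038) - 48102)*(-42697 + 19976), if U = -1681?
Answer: 18913957647411/17306 - 68163*I*√1290/17306 ≈ 1.0929e+9 - 141.46*I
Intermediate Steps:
((9321 + √(U - 9929))/(268 + 17038) - 48102)*(-42697 + 19976) = ((9321 + √(-1681 - 9929))/(268 + 17038) - 48102)*(-42697 + 19976) = ((9321 + √(-11610))/17306 - 48102)*(-22721) = ((9321 + 3*I*√1290)*(1/17306) - 48102)*(-22721) = ((9321/17306 + 3*I*√1290/17306) - 48102)*(-22721) = (-832443891/17306 + 3*I*√1290/17306)*(-22721) = 18913957647411/17306 - 68163*I*√1290/17306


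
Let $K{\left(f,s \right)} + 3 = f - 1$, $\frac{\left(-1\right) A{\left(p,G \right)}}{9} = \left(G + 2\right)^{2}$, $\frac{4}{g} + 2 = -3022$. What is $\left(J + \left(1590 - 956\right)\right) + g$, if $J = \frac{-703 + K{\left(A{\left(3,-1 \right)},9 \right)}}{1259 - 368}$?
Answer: $\frac{15796951}{24948} \approx 633.2$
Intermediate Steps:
$g = - \frac{1}{756}$ ($g = \frac{4}{-2 - 3022} = \frac{4}{-3024} = 4 \left(- \frac{1}{3024}\right) = - \frac{1}{756} \approx -0.0013228$)
$A{\left(p,G \right)} = - 9 \left(2 + G\right)^{2}$ ($A{\left(p,G \right)} = - 9 \left(G + 2\right)^{2} = - 9 \left(2 + G\right)^{2}$)
$K{\left(f,s \right)} = -4 + f$ ($K{\left(f,s \right)} = -3 + \left(f - 1\right) = -3 + \left(-1 + f\right) = -4 + f$)
$J = - \frac{716}{891}$ ($J = \frac{-703 - \left(4 + 9 \left(2 - 1\right)^{2}\right)}{1259 - 368} = \frac{-703 - \left(4 + 9 \cdot 1^{2}\right)}{891} = \left(-703 - 13\right) \frac{1}{891} = \left(-716\right) \frac{1}{891} = - \frac{716}{891} \approx -0.80359$)
$\left(J + \left(1590 - 956\right)\right) + g = \left(- \frac{716}{891} + \left(1590 - 956\right)\right) - \frac{1}{756} = \left(- \frac{716}{891} + 634\right) - \frac{1}{756} = \frac{564178}{891} - \frac{1}{756} = \frac{15796951}{24948}$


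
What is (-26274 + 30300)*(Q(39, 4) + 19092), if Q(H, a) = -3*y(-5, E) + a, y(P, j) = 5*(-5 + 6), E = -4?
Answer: 76820106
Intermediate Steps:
y(P, j) = 5 (y(P, j) = 5*1 = 5)
Q(H, a) = -15 + a (Q(H, a) = -3*5 + a = -15 + a)
(-26274 + 30300)*(Q(39, 4) + 19092) = (-26274 + 30300)*((-15 + 4) + 19092) = 4026*(-11 + 19092) = 4026*19081 = 76820106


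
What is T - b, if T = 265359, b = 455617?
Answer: -190258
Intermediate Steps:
T - b = 265359 - 1*455617 = 265359 - 455617 = -190258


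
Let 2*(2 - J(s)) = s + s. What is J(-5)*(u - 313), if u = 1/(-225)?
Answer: -492982/225 ≈ -2191.0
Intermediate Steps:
J(s) = 2 - s (J(s) = 2 - (s + s)/2 = 2 - s)
u = -1/225 ≈ -0.0044444
J(-5)*(u - 313) = (2 - 1*(-5))*(-1/225 - 313) = (2 + 5)*(-70426/225) = 7*(-70426/225) = -492982/225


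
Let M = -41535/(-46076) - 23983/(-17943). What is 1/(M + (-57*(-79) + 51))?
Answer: 826741668/3766831859285 ≈ 0.00021948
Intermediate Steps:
M = 1850303213/826741668 (M = -41535*(-1/46076) - 23983*(-1/17943) = 41535/46076 + 23983/17943 = 1850303213/826741668 ≈ 2.2381)
1/(M + (-57*(-79) + 51)) = 1/(1850303213/826741668 + (-57*(-79) + 51)) = 1/(1850303213/826741668 + (4503 + 51)) = 1/(1850303213/826741668 + 4554) = 1/(3766831859285/826741668) = 826741668/3766831859285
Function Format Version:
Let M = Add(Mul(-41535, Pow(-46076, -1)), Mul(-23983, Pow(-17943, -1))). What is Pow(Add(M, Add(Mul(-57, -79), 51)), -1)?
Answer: Rational(826741668, 3766831859285) ≈ 0.00021948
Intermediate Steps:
M = Rational(1850303213, 826741668) (M = Add(Mul(-41535, Rational(-1, 46076)), Mul(-23983, Rational(-1, 17943))) = Add(Rational(41535, 46076), Rational(23983, 17943)) = Rational(1850303213, 826741668) ≈ 2.2381)
Pow(Add(M, Add(Mul(-57, -79), 51)), -1) = Pow(Add(Rational(1850303213, 826741668), Add(Mul(-57, -79), 51)), -1) = Pow(Add(Rational(1850303213, 826741668), Add(4503, 51)), -1) = Pow(Add(Rational(1850303213, 826741668), 4554), -1) = Pow(Rational(3766831859285, 826741668), -1) = Rational(826741668, 3766831859285)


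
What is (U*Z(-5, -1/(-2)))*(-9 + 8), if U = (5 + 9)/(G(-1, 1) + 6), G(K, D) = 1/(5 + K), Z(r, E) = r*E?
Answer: 28/5 ≈ 5.6000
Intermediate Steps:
Z(r, E) = E*r
U = 56/25 (U = (5 + 9)/(1/(5 - 1) + 6) = 14/(1/4 + 6) = 14/(¼ + 6) = 14/(25/4) = 14*(4/25) = 56/25 ≈ 2.2400)
(U*Z(-5, -1/(-2)))*(-9 + 8) = (56*(-1/(-2)*(-5))/25)*(-9 + 8) = (56*(-1*(-½)*(-5))/25)*(-1) = (56*((½)*(-5))/25)*(-1) = ((56/25)*(-5/2))*(-1) = -28/5*(-1) = 28/5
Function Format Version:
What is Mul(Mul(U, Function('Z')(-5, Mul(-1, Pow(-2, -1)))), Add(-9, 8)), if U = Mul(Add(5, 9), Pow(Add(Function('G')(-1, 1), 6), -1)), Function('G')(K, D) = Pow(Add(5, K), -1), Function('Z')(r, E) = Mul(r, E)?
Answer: Rational(28, 5) ≈ 5.6000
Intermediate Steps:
Function('Z')(r, E) = Mul(E, r)
U = Rational(56, 25) (U = Mul(Add(5, 9), Pow(Add(Pow(Add(5, -1), -1), 6), -1)) = Mul(14, Pow(Add(Pow(4, -1), 6), -1)) = Mul(14, Pow(Add(Rational(1, 4), 6), -1)) = Mul(14, Pow(Rational(25, 4), -1)) = Mul(14, Rational(4, 25)) = Rational(56, 25) ≈ 2.2400)
Mul(Mul(U, Function('Z')(-5, Mul(-1, Pow(-2, -1)))), Add(-9, 8)) = Mul(Mul(Rational(56, 25), Mul(Mul(-1, Pow(-2, -1)), -5)), Add(-9, 8)) = Mul(Mul(Rational(56, 25), Mul(Mul(-1, Rational(-1, 2)), -5)), -1) = Mul(Mul(Rational(56, 25), Mul(Rational(1, 2), -5)), -1) = Mul(Mul(Rational(56, 25), Rational(-5, 2)), -1) = Mul(Rational(-28, 5), -1) = Rational(28, 5)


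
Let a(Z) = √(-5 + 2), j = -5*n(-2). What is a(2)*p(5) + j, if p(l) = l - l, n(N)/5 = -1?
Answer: 25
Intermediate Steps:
n(N) = -5 (n(N) = 5*(-1) = -5)
p(l) = 0
j = 25 (j = -5*(-5) = 25)
a(Z) = I*√3 (a(Z) = √(-3) = I*√3)
a(2)*p(5) + j = (I*√3)*0 + 25 = 0 + 25 = 25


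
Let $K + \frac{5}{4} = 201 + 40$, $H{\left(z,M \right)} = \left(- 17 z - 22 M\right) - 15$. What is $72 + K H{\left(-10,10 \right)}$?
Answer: $- \frac{62047}{4} \approx -15512.0$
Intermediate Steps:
$H{\left(z,M \right)} = -15 - 22 M - 17 z$ ($H{\left(z,M \right)} = \left(- 22 M - 17 z\right) - 15 = -15 - 22 M - 17 z$)
$K = \frac{959}{4}$ ($K = - \frac{5}{4} + \left(201 + 40\right) = - \frac{5}{4} + 241 = \frac{959}{4} \approx 239.75$)
$72 + K H{\left(-10,10 \right)} = 72 + \frac{959 \left(-15 - 220 - -170\right)}{4} = 72 + \frac{959 \left(-15 - 220 + 170\right)}{4} = 72 + \frac{959}{4} \left(-65\right) = 72 - \frac{62335}{4} = - \frac{62047}{4}$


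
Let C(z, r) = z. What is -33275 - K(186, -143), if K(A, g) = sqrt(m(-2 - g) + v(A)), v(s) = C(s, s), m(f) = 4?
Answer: -33275 - sqrt(190) ≈ -33289.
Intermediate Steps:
v(s) = s
K(A, g) = sqrt(4 + A)
-33275 - K(186, -143) = -33275 - sqrt(4 + 186) = -33275 - sqrt(190)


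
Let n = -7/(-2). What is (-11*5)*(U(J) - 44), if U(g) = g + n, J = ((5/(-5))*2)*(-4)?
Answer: 3575/2 ≈ 1787.5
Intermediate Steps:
n = 7/2 (n = -7*(-½) = 7/2 ≈ 3.5000)
J = 8 (J = ((5*(-⅕))*2)*(-4) = -1*2*(-4) = -2*(-4) = 8)
U(g) = 7/2 + g (U(g) = g + 7/2 = 7/2 + g)
(-11*5)*(U(J) - 44) = (-11*5)*((7/2 + 8) - 44) = -55*(23/2 - 44) = -55*(-65/2) = 3575/2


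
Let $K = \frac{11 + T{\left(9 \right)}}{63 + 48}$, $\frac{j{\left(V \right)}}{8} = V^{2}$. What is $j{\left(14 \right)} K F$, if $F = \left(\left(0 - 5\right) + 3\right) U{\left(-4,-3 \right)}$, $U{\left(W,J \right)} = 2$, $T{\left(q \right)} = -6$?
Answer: $- \frac{31360}{111} \approx -282.52$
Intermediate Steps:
$j{\left(V \right)} = 8 V^{2}$
$K = \frac{5}{111}$ ($K = \frac{11 - 6}{63 + 48} = \frac{5}{111} \approx 0.045045$)
$F = -4$ ($F = \left(\left(0 - 5\right) + 3\right) 2 = \left(-5 + 3\right) 2 = \left(-2\right) 2 = -4$)
$j{\left(14 \right)} K F = 8 \cdot 14^{2} \cdot \frac{5}{111} \left(-4\right) = 8 \cdot 196 \cdot \frac{5}{111} \left(-4\right) = 1568 \cdot \frac{5}{111} \left(-4\right) = \frac{7840}{111} \left(-4\right) = - \frac{31360}{111}$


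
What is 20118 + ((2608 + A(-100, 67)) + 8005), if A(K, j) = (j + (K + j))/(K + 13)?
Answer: 2673563/87 ≈ 30731.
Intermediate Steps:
A(K, j) = (K + 2*j)/(13 + K)
20118 + ((2608 + A(-100, 67)) + 8005) = 20118 + ((2608 + (-100 + 2*67)/(13 - 100)) + 8005) = 20118 + ((2608 + (-100 + 134)/(-87)) + 8005) = 20118 + ((2608 - 1/87*34) + 8005) = 20118 + ((2608 - 34/87) + 8005) = 20118 + (226862/87 + 8005) = 20118 + 923297/87 = 2673563/87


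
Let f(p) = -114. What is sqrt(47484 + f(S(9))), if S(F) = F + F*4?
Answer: sqrt(47370) ≈ 217.65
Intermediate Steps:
S(F) = 5*F (S(F) = F + 4*F = 5*F)
sqrt(47484 + f(S(9))) = sqrt(47484 - 114) = sqrt(47370)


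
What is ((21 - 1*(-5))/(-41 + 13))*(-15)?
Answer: 195/14 ≈ 13.929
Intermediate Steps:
((21 - 1*(-5))/(-41 + 13))*(-15) = ((21 + 5)/(-28))*(-15) = -1/28*26*(-15) = -13/14*(-15) = 195/14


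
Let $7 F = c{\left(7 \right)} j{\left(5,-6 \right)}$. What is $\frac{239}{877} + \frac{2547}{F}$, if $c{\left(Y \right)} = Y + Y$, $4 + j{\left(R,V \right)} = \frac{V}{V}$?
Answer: $- \frac{744095}{1754} \approx -424.23$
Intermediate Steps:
$j{\left(R,V \right)} = -3$ ($j{\left(R,V \right)} = -4 + \frac{V}{V} = -4 + 1 = -3$)
$c{\left(Y \right)} = 2 Y$
$F = -6$ ($F = \frac{2 \cdot 7 \left(-3\right)}{7} = \frac{14 \left(-3\right)}{7} = \frac{1}{7} \left(-42\right) = -6$)
$\frac{239}{877} + \frac{2547}{F} = \frac{239}{877} + \frac{2547}{-6} = 239 \cdot \frac{1}{877} + 2547 \left(- \frac{1}{6}\right) = \frac{239}{877} - \frac{849}{2} = - \frac{744095}{1754}$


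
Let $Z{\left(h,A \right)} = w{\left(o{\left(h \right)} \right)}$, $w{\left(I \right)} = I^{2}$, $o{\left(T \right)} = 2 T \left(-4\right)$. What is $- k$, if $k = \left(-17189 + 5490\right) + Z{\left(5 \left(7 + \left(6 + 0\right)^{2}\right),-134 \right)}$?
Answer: $-2946701$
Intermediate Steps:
$o{\left(T \right)} = - 8 T$
$Z{\left(h,A \right)} = 64 h^{2}$ ($Z{\left(h,A \right)} = \left(- 8 h\right)^{2} = 64 h^{2}$)
$k = 2946701$ ($k = \left(-17189 + 5490\right) + 64 \left(5 \left(7 + \left(6 + 0\right)^{2}\right)\right)^{2} = -11699 + 64 \left(5 \left(7 + 6^{2}\right)\right)^{2} = -11699 + 64 \left(5 \left(7 + 36\right)\right)^{2} = -11699 + 64 \left(5 \cdot 43\right)^{2} = -11699 + 64 \cdot 215^{2} = -11699 + 64 \cdot 46225 = -11699 + 2958400 = 2946701$)
$- k = \left(-1\right) 2946701 = -2946701$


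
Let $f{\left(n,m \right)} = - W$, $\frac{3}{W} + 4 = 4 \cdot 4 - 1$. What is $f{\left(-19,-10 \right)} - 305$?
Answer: $- \frac{3358}{11} \approx -305.27$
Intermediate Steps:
$W = \frac{3}{11}$ ($W = \frac{3}{-4 + \left(4 \cdot 4 - 1\right)} = \frac{3}{-4 + \left(16 - 1\right)} = \frac{3}{-4 + 15} = \frac{3}{11} \approx 0.27273$)
$f{\left(n,m \right)} = - \frac{3}{11}$ ($f{\left(n,m \right)} = \left(-1\right) \frac{3}{11} = - \frac{3}{11}$)
$f{\left(-19,-10 \right)} - 305 = - \frac{3}{11} - 305 = - \frac{3358}{11}$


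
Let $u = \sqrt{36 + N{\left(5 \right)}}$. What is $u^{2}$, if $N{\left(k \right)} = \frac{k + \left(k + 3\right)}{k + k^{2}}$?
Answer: $\frac{1093}{30} \approx 36.433$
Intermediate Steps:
$N{\left(k \right)} = \frac{3 + 2 k}{k + k^{2}}$ ($N{\left(k \right)} = \frac{k + \left(3 + k\right)}{k + k^{2}} = \frac{3 + 2 k}{k + k^{2}}$)
$u = \frac{\sqrt{32790}}{30}$ ($u = \sqrt{36 + \frac{3 + 2 \cdot 5}{5 \left(1 + 5\right)}} = \sqrt{36 + \frac{3 + 10}{5 \cdot 6}} = \sqrt{36 + \frac{1}{5} \cdot \frac{1}{6} \cdot 13} = \sqrt{36 + \frac{13}{30}} = \sqrt{\frac{1093}{30}} = \frac{\sqrt{32790}}{30} \approx 6.036$)
$u^{2} = \left(\frac{\sqrt{32790}}{30}\right)^{2} = \frac{1093}{30}$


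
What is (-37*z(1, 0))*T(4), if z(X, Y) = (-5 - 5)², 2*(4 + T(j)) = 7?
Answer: 1850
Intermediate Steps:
T(j) = -½ (T(j) = -4 + (½)*7 = -4 + 7/2 = -½)
z(X, Y) = 100 (z(X, Y) = (-10)² = 100)
(-37*z(1, 0))*T(4) = -37*100*(-½) = -3700*(-½) = 1850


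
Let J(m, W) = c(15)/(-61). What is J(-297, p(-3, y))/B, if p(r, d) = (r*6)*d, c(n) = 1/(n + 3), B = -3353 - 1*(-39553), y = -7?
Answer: -1/39747600 ≈ -2.5159e-8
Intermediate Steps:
B = 36200 (B = -3353 + 39553 = 36200)
c(n) = 1/(3 + n)
p(r, d) = 6*d*r (p(r, d) = (6*r)*d = 6*d*r)
J(m, W) = -1/1098 (J(m, W) = 1/((3 + 15)*(-61)) = -1/61/18 = (1/18)*(-1/61) = -1/1098)
J(-297, p(-3, y))/B = -1/1098/36200 = -1/1098*1/36200 = -1/39747600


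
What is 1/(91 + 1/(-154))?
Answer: 154/14013 ≈ 0.010990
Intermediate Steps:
1/(91 + 1/(-154)) = 1/(91 - 1/154) = 1/(14013/154) = 154/14013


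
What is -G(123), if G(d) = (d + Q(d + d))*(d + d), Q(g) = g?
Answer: -90774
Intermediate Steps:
G(d) = 6*d² (G(d) = (d + (d + d))*(d + d) = (d + 2*d)*(2*d) = (3*d)*(2*d) = 6*d²)
-G(123) = -6*123² = -6*15129 = -1*90774 = -90774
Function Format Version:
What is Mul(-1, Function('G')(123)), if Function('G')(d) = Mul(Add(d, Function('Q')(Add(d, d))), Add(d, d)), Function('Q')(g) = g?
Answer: -90774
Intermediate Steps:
Function('G')(d) = Mul(6, Pow(d, 2)) (Function('G')(d) = Mul(Add(d, Add(d, d)), Add(d, d)) = Mul(Add(d, Mul(2, d)), Mul(2, d)) = Mul(Mul(3, d), Mul(2, d)) = Mul(6, Pow(d, 2)))
Mul(-1, Function('G')(123)) = Mul(-1, Mul(6, Pow(123, 2))) = Mul(-1, Mul(6, 15129)) = Mul(-1, 90774) = -90774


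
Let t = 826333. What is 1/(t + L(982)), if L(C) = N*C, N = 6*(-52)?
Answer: 1/519949 ≈ 1.9233e-6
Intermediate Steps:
N = -312
L(C) = -312*C
1/(t + L(982)) = 1/(826333 - 312*982) = 1/(826333 - 306384) = 1/519949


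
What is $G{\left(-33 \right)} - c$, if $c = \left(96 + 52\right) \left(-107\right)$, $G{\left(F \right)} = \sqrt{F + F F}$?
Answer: $15836 + 4 \sqrt{66} \approx 15869.0$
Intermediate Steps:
$G{\left(F \right)} = \sqrt{F + F^{2}}$
$c = -15836$ ($c = 148 \left(-107\right) = -15836$)
$G{\left(-33 \right)} - c = \sqrt{- 33 \left(1 - 33\right)} - -15836 = \sqrt{\left(-33\right) \left(-32\right)} + 15836 = \sqrt{1056} + 15836 = 4 \sqrt{66} + 15836 = 15836 + 4 \sqrt{66}$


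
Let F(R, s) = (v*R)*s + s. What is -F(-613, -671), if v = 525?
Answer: -215943904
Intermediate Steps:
F(R, s) = s + 525*R*s (F(R, s) = (525*R)*s + s = 525*R*s + s = s + 525*R*s)
-F(-613, -671) = -(-671)*(1 + 525*(-613)) = -(-671)*(1 - 321825) = -(-671)*(-321824) = -1*215943904 = -215943904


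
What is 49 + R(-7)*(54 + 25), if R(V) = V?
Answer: -504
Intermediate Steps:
49 + R(-7)*(54 + 25) = 49 - 7*(54 + 25) = 49 - 7*79 = 49 - 553 = -504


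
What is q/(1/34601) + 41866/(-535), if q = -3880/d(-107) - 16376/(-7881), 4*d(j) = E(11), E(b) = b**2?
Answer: -2227562992742306/510176535 ≈ -4.3663e+6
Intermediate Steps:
d(j) = 121/4 (d(j) = (1/4)*11**2 = (1/4)*121 = 121/4)
q = -120331624/953601 (q = -3880/121/4 - 16376/(-7881) = -3880*4/121 - 16376*(-1/7881) = -15520/121 + 16376/7881 = -120331624/953601 ≈ -126.19)
q/(1/34601) + 41866/(-535) = -120331624/(953601*(1/34601)) + 41866/(-535) = -120331624/(953601*1/34601) + 41866*(-1/535) = -120331624/953601*34601 - 41866/535 = -4163594522024/953601 - 41866/535 = -2227562992742306/510176535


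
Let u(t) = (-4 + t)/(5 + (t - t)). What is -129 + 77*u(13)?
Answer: 48/5 ≈ 9.6000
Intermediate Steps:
u(t) = -4/5 + t/5 (u(t) = (-4 + t)/(5 + 0) = (-4 + t)/5 = (-4 + t)*(1/5) = -4/5 + t/5)
-129 + 77*u(13) = -129 + 77*(-4/5 + (1/5)*13) = -129 + 77*(-4/5 + 13/5) = -129 + 77*(9/5) = -129 + 693/5 = 48/5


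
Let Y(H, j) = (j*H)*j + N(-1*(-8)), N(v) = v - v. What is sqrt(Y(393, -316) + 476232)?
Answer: 2*sqrt(9929910) ≈ 6302.4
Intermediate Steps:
N(v) = 0
Y(H, j) = H*j**2 (Y(H, j) = (j*H)*j + 0 = (H*j)*j + 0 = H*j**2 + 0 = H*j**2)
sqrt(Y(393, -316) + 476232) = sqrt(393*(-316)**2 + 476232) = sqrt(393*99856 + 476232) = sqrt(39243408 + 476232) = sqrt(39719640) = 2*sqrt(9929910)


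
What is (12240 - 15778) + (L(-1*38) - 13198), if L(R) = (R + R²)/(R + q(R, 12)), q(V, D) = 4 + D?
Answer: -184799/11 ≈ -16800.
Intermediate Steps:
L(R) = (R + R²)/(16 + R) (L(R) = (R + R²)/(R + (4 + 12)) = (R + R²)/(R + 16) = (R + R²)/(16 + R))
(12240 - 15778) + (L(-1*38) - 13198) = (12240 - 15778) + ((-1*38)*(1 - 1*38)/(16 - 1*38) - 13198) = -3538 + (-38*(1 - 38)/(16 - 38) - 13198) = -3538 + (-38*(-37)/(-22) - 13198) = -3538 + (-38*(-1/22)*(-37) - 13198) = -3538 + (-703/11 - 13198) = -3538 - 145881/11 = -184799/11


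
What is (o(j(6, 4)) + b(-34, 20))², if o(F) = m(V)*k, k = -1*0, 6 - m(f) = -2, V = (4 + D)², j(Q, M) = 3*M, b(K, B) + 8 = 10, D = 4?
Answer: 4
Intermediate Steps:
b(K, B) = 2 (b(K, B) = -8 + 10 = 2)
V = 64 (V = (4 + 4)² = 8² = 64)
m(f) = 8 (m(f) = 6 - 1*(-2) = 6 + 2 = 8)
k = 0
o(F) = 0 (o(F) = 8*0 = 0)
(o(j(6, 4)) + b(-34, 20))² = (0 + 2)² = 2² = 4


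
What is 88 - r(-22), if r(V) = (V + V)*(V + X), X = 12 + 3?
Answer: -220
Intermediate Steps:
X = 15
r(V) = 2*V*(15 + V) (r(V) = (V + V)*(V + 15) = (2*V)*(15 + V) = 2*V*(15 + V))
88 - r(-22) = 88 - 2*(-22)*(15 - 22) = 88 - 2*(-22)*(-7) = 88 - 1*308 = 88 - 308 = -220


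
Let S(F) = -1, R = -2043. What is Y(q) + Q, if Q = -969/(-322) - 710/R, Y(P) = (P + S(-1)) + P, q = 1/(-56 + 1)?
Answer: 83958563/36181530 ≈ 2.3205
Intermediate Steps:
q = -1/55 (q = 1/(-55) = -1/55 ≈ -0.018182)
Y(P) = -1 + 2*P (Y(P) = (P - 1) + P = (-1 + P) + P = -1 + 2*P)
Q = 2208287/657846 (Q = -969/(-322) - 710/(-2043) = -969*(-1/322) - 710*(-1/2043) = 969/322 + 710/2043 = 2208287/657846 ≈ 3.3568)
Y(q) + Q = (-1 + 2*(-1/55)) + 2208287/657846 = (-1 - 2/55) + 2208287/657846 = -57/55 + 2208287/657846 = 83958563/36181530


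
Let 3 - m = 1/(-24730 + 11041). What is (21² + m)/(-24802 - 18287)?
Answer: -6077917/589845321 ≈ -0.010304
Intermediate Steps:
m = 41068/13689 (m = 3 - 1/(-24730 + 11041) = 3 - 1/(-13689) = 3 - 1*(-1/13689) = 3 + 1/13689 = 41068/13689 ≈ 3.0001)
(21² + m)/(-24802 - 18287) = (21² + 41068/13689)/(-24802 - 18287) = (441 + 41068/13689)/(-43089) = (6077917/13689)*(-1/43089) = -6077917/589845321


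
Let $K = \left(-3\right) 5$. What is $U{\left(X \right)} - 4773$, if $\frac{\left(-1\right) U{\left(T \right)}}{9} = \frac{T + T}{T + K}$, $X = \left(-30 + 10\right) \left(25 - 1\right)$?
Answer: $- \frac{52695}{11} \approx -4790.5$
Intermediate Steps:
$K = -15$
$X = -480$ ($X = \left(-20\right) 24 = -480$)
$U{\left(T \right)} = - \frac{18 T}{-15 + T}$ ($U{\left(T \right)} = - 9 \frac{T + T}{T - 15} = - 9 \frac{2 T}{-15 + T} = - \frac{18 T}{-15 + T}$)
$U{\left(X \right)} - 4773 = \left(-18\right) \left(-480\right) \frac{1}{-15 - 480} - 4773 = \left(-18\right) \left(-480\right) \frac{1}{-495} - 4773 = \left(-18\right) \left(-480\right) \left(- \frac{1}{495}\right) - 4773 = - \frac{192}{11} - 4773 = - \frac{52695}{11}$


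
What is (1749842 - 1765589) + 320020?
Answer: 304273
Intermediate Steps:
(1749842 - 1765589) + 320020 = -15747 + 320020 = 304273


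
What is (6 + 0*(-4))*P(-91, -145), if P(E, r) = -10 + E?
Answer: -606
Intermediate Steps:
(6 + 0*(-4))*P(-91, -145) = (6 + 0*(-4))*(-10 - 91) = (6 + 0)*(-101) = 6*(-101) = -606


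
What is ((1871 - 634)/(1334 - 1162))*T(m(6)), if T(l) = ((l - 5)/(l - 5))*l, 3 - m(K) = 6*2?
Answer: -11133/172 ≈ -64.727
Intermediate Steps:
m(K) = -9 (m(K) = 3 - 6*2 = 3 - 1*12 = 3 - 12 = -9)
T(l) = l (T(l) = ((-5 + l)/(-5 + l))*l = 1*l = l)
((1871 - 634)/(1334 - 1162))*T(m(6)) = ((1871 - 634)/(1334 - 1162))*(-9) = (1237/172)*(-9) = -11133/172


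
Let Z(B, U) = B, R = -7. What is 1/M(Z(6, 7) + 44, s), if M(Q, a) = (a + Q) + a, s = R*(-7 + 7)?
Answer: 1/50 ≈ 0.020000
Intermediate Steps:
s = 0 (s = -7*(-7 + 7) = -7*0 = 0)
M(Q, a) = Q + 2*a (M(Q, a) = (Q + a) + a = Q + 2*a)
1/M(Z(6, 7) + 44, s) = 1/((6 + 44) + 2*0) = 1/(50 + 0) = 1/50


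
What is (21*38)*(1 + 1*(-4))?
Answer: -2394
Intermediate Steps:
(21*38)*(1 + 1*(-4)) = 798*(1 - 4) = 798*(-3) = -2394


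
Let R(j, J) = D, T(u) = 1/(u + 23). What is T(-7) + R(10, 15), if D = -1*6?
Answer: -95/16 ≈ -5.9375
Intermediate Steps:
T(u) = 1/(23 + u)
D = -6
R(j, J) = -6
T(-7) + R(10, 15) = 1/(23 - 7) - 6 = 1/16 - 6 = -95/16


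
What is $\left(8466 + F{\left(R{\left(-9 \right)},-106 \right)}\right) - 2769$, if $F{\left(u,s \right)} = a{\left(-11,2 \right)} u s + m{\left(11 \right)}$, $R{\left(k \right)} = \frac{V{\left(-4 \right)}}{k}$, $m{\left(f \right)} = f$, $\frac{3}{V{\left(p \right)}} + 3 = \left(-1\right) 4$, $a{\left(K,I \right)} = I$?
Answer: $\frac{119656}{21} \approx 5697.9$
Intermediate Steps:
$V{\left(p \right)} = - \frac{3}{7}$ ($V{\left(p \right)} = \frac{3}{-3 - 4} = \frac{3}{-7} = 3 \left(- \frac{1}{7}\right) = - \frac{3}{7}$)
$R{\left(k \right)} = - \frac{3}{7 k}$
$F{\left(u,s \right)} = 11 + 2 s u$ ($F{\left(u,s \right)} = 2 u s + 11 = 2 s u + 11 = 11 + 2 s u$)
$\left(8466 + F{\left(R{\left(-9 \right)},-106 \right)}\right) - 2769 = \left(8466 + \left(11 + 2 \left(-106\right) \left(- \frac{3}{7 \left(-9\right)}\right)\right)\right) - 2769 = \left(8466 + \left(11 + 2 \left(-106\right) \left(\left(- \frac{3}{7}\right) \left(- \frac{1}{9}\right)\right)\right)\right) - 2769 = \left(8466 + \left(11 + 2 \left(-106\right) \frac{1}{21}\right)\right) - 2769 = \left(8466 + \left(11 - \frac{212}{21}\right)\right) - 2769 = \left(8466 + \frac{19}{21}\right) - 2769 = \frac{177805}{21} - 2769 = \frac{119656}{21}$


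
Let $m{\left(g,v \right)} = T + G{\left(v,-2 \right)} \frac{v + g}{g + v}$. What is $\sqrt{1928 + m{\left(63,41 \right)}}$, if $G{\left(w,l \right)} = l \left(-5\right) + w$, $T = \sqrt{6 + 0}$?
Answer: $\sqrt{1979 + \sqrt{6}} \approx 44.513$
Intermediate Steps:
$T = \sqrt{6} \approx 2.4495$
$G{\left(w,l \right)} = w - 5 l$ ($G{\left(w,l \right)} = - 5 l + w = w - 5 l$)
$m{\left(g,v \right)} = 10 + v + \sqrt{6}$ ($m{\left(g,v \right)} = \sqrt{6} + \left(v - -10\right) \frac{v + g}{g + v} = \sqrt{6} + \left(v + 10\right) \frac{g + v}{g + v} = \sqrt{6} + \left(10 + v\right) 1 = \sqrt{6} + \left(10 + v\right) = 10 + v + \sqrt{6}$)
$\sqrt{1928 + m{\left(63,41 \right)}} = \sqrt{1928 + \left(10 + 41 + \sqrt{6}\right)} = \sqrt{1928 + \left(51 + \sqrt{6}\right)} = \sqrt{1979 + \sqrt{6}}$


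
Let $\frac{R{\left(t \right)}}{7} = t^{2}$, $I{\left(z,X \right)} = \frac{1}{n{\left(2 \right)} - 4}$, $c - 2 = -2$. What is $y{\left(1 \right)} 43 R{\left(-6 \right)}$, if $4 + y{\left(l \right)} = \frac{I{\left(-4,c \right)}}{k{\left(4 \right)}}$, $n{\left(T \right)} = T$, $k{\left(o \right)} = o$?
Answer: $- \frac{89397}{2} \approx -44699.0$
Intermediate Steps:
$c = 0$ ($c = 2 - 2 = 0$)
$I{\left(z,X \right)} = - \frac{1}{2}$ ($I{\left(z,X \right)} = \frac{1}{2 - 4} = \frac{1}{-2} = - \frac{1}{2}$)
$y{\left(l \right)} = - \frac{33}{8}$ ($y{\left(l \right)} = -4 - \frac{1}{2 \cdot 4} = -4 - \frac{1}{8} = - \frac{33}{8}$)
$R{\left(t \right)} = 7 t^{2}$
$y{\left(1 \right)} 43 R{\left(-6 \right)} = \left(- \frac{33}{8}\right) 43 \cdot 7 \left(-6\right)^{2} = - \frac{1419 \cdot 7 \cdot 36}{8} = \left(- \frac{1419}{8}\right) 252 = - \frac{89397}{2}$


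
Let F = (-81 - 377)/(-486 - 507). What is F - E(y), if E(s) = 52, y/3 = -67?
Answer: -51178/993 ≈ -51.539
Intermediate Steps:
y = -201 (y = 3*(-67) = -201)
F = 458/993 (F = -458/(-993) = -458*(-1/993) = 458/993 ≈ 0.46123)
F - E(y) = 458/993 - 1*52 = 458/993 - 52 = -51178/993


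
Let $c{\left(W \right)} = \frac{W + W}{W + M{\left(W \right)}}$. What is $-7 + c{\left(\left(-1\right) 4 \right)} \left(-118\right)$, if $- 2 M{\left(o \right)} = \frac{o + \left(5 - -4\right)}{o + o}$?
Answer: $-263$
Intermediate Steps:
$M{\left(o \right)} = - \frac{9 + o}{4 o}$ ($M{\left(o \right)} = - \frac{\left(o + \left(5 - -4\right)\right) \frac{1}{o + o}}{2} = - \frac{\left(o + \left(5 + 4\right)\right) \frac{1}{2 o}}{2} = - \frac{\left(o + 9\right) \frac{1}{2 o}}{2} = - \frac{\left(9 + o\right) \frac{1}{2 o}}{2} = - \frac{\frac{1}{2} \frac{1}{o} \left(9 + o\right)}{2} = - \frac{9 + o}{4 o}$)
$c{\left(W \right)} = \frac{2 W}{W + \frac{-9 - W}{4 W}}$ ($c{\left(W \right)} = \frac{W + W}{W + \frac{-9 - W}{4 W}} = \frac{2 W}{W + \frac{-9 - W}{4 W}}$)
$-7 + c{\left(\left(-1\right) 4 \right)} \left(-118\right) = -7 + \frac{8 \left(\left(-1\right) 4\right)^{2}}{-9 - \left(-1\right) 4 + 4 \left(\left(-1\right) 4\right)^{2}} \left(-118\right) = -7 + \frac{8 \left(-4\right)^{2}}{-9 - -4 + 4 \left(-4\right)^{2}} \left(-118\right) = -7 + 8 \cdot 16 \frac{1}{-9 + 4 + 4 \cdot 16} \left(-118\right) = -7 + 8 \cdot 16 \frac{1}{-9 + 4 + 64} \left(-118\right) = -7 + 8 \cdot 16 \cdot \frac{1}{59} \left(-118\right) = -7 + \frac{128}{59} \left(-118\right) = -7 - 256 = -263$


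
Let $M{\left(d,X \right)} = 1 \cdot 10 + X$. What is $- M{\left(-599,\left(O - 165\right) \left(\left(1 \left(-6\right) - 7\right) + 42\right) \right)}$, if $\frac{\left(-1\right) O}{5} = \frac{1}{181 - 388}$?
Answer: $\frac{988280}{207} \approx 4774.3$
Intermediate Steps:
$O = \frac{5}{207}$ ($O = - \frac{5}{181 - 388} = - \frac{5}{-207} = \left(-5\right) \left(- \frac{1}{207}\right) = \frac{5}{207} \approx 0.024155$)
$M{\left(d,X \right)} = 10 + X$
$- M{\left(-599,\left(O - 165\right) \left(\left(1 \left(-6\right) - 7\right) + 42\right) \right)} = - (10 + \left(\frac{5}{207} - 165\right) \left(\left(1 \left(-6\right) - 7\right) + 42\right)) = - (10 - \frac{34150 \left(\left(-6 - 7\right) + 42\right)}{207}) = - (10 - \frac{34150 \left(-13 + 42\right)}{207}) = - (10 - \frac{990350}{207}) = \left(-1\right) \left(- \frac{988280}{207}\right) = \frac{988280}{207}$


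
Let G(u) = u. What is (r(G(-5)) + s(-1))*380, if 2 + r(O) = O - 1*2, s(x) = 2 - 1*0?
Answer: -2660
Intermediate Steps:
s(x) = 2 (s(x) = 2 + 0 = 2)
r(O) = -4 + O (r(O) = -2 + (O - 1*2) = -2 + (O - 2) = -2 + (-2 + O) = -4 + O)
(r(G(-5)) + s(-1))*380 = ((-4 - 5) + 2)*380 = (-9 + 2)*380 = -7*380 = -2660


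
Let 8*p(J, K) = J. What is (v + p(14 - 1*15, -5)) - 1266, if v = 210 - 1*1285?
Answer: -18729/8 ≈ -2341.1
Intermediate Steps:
v = -1075 (v = 210 - 1285 = -1075)
p(J, K) = J/8
(v + p(14 - 1*15, -5)) - 1266 = (-1075 + (14 - 1*15)/8) - 1266 = (-1075 + (14 - 15)/8) - 1266 = (-1075 + (⅛)*(-1)) - 1266 = (-1075 - ⅛) - 1266 = -8601/8 - 1266 = -18729/8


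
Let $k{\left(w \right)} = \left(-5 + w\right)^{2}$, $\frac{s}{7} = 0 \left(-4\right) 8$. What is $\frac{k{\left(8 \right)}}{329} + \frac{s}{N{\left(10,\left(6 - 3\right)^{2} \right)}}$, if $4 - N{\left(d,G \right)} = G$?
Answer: $\frac{9}{329} \approx 0.027356$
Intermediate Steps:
$N{\left(d,G \right)} = 4 - G$
$s = 0$ ($s = 7 \cdot 0 \left(-4\right) 8 = 7 \cdot 0 \cdot 8 = 7 \cdot 0 = 0$)
$\frac{k{\left(8 \right)}}{329} + \frac{s}{N{\left(10,\left(6 - 3\right)^{2} \right)}} = \frac{\left(-5 + 8\right)^{2}}{329} + \frac{0}{4 - \left(6 - 3\right)^{2}} = 3^{2} \cdot \frac{1}{329} + \frac{0}{4 - 3^{2}} = 9 \cdot \frac{1}{329} + \frac{0}{4 - 9} = \frac{9}{329} + \frac{0}{4 - 9} = \frac{9}{329} + \frac{0}{-5} = \frac{9}{329} + 0 \left(- \frac{1}{5}\right) = \frac{9}{329} + 0 = \frac{9}{329}$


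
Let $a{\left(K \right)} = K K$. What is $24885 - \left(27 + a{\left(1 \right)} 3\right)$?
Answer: $24855$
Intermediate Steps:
$a{\left(K \right)} = K^{2}$
$24885 - \left(27 + a{\left(1 \right)} 3\right) = 24885 - \left(27 + 1^{2} \cdot 3\right) = 24885 - \left(27 + 1 \cdot 3\right) = 24885 - \left(27 + 3\right) = 24885 - 30 = 24855$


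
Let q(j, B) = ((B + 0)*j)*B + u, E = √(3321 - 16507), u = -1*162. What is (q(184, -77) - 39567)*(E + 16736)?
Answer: 17593000352 + 1051207*I*√13186 ≈ 1.7593e+10 + 1.2071e+8*I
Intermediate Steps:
u = -162
E = I*√13186 (E = √(-13186) = I*√13186 ≈ 114.83*I)
q(j, B) = -162 + j*B² (q(j, B) = ((B + 0)*j)*B - 162 = (B*j)*B - 162 = j*B² - 162 = -162 + j*B²)
(q(184, -77) - 39567)*(E + 16736) = ((-162 + 184*(-77)²) - 39567)*(I*√13186 + 16736) = ((-162 + 184*5929) - 39567)*(16736 + I*√13186) = ((-162 + 1090936) - 39567)*(16736 + I*√13186) = (1090774 - 39567)*(16736 + I*√13186) = 1051207*(16736 + I*√13186) = 17593000352 + 1051207*I*√13186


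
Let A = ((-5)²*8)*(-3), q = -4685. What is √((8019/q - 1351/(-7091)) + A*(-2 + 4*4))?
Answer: I*√189232620747333010/4745905 ≈ 91.66*I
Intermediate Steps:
A = -600 (A = (25*8)*(-3) = 200*(-3) = -600)
√((8019/q - 1351/(-7091)) + A*(-2 + 4*4)) = √((8019/(-4685) - 1351/(-7091)) - 600*(-2 + 4*4)) = √((8019*(-1/4685) - 1351*(-1/7091)) - 600*(-2 + 16)) = √((-8019/4685 + 193/1013) - 600*14) = √(-7219042/4745905 - 8400) = √(-39872821042/4745905) = I*√189232620747333010/4745905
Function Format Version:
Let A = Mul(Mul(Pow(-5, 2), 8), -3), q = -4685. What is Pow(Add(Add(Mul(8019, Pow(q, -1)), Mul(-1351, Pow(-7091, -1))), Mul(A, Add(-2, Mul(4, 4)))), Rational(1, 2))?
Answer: Mul(Rational(1, 4745905), I, Pow(189232620747333010, Rational(1, 2))) ≈ Mul(91.660, I)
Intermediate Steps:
A = -600 (A = Mul(Mul(25, 8), -3) = Mul(200, -3) = -600)
Pow(Add(Add(Mul(8019, Pow(q, -1)), Mul(-1351, Pow(-7091, -1))), Mul(A, Add(-2, Mul(4, 4)))), Rational(1, 2)) = Pow(Add(Add(Mul(8019, Pow(-4685, -1)), Mul(-1351, Pow(-7091, -1))), Mul(-600, Add(-2, Mul(4, 4)))), Rational(1, 2)) = Pow(Add(Add(Mul(8019, Rational(-1, 4685)), Mul(-1351, Rational(-1, 7091))), Mul(-600, Add(-2, 16))), Rational(1, 2)) = Pow(Add(Add(Rational(-8019, 4685), Rational(193, 1013)), Mul(-600, 14)), Rational(1, 2)) = Pow(Add(Rational(-7219042, 4745905), -8400), Rational(1, 2)) = Pow(Rational(-39872821042, 4745905), Rational(1, 2)) = Mul(Rational(1, 4745905), I, Pow(189232620747333010, Rational(1, 2)))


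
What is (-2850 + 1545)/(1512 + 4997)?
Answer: -1305/6509 ≈ -0.20049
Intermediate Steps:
(-2850 + 1545)/(1512 + 4997) = -1305/6509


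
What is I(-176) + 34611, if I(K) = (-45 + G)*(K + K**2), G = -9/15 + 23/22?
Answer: -1337669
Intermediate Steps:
G = 49/110 (G = -9*1/15 + 23*(1/22) = -3/5 + 23/22 = 49/110 ≈ 0.44545)
I(K) = -4901*K/110 - 4901*K**2/110 (I(K) = (-45 + 49/110)*(K + K**2) = -4901*(K + K**2)/110 = -4901*K/110 - 4901*K**2/110)
I(-176) + 34611 = (4901/110)*(-176)*(-1 - 1*(-176)) + 34611 = (4901/110)*(-176)*(-1 + 176) + 34611 = (4901/110)*(-176)*175 + 34611 = -1372280 + 34611 = -1337669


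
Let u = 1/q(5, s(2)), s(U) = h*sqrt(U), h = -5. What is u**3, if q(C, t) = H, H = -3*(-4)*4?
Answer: 1/110592 ≈ 9.0422e-6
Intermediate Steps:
s(U) = -5*sqrt(U)
H = 48 (H = 12*4 = 48)
q(C, t) = 48
u = 1/48 ≈ 0.020833
u**3 = (1/48)**3 = 1/110592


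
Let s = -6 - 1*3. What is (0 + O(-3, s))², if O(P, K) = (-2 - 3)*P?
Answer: 225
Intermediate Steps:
s = -9 (s = -6 - 3 = -9)
O(P, K) = -5*P
(0 + O(-3, s))² = (0 - 5*(-3))² = (0 + 15)² = 15² = 225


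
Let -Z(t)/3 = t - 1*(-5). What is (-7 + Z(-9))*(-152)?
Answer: -760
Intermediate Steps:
Z(t) = -15 - 3*t (Z(t) = -3*(t - 1*(-5)) = -3*(t + 5) = -3*(5 + t) = -15 - 3*t)
(-7 + Z(-9))*(-152) = (-7 + (-15 - 3*(-9)))*(-152) = (-7 + (-15 + 27))*(-152) = (-7 + 12)*(-152) = 5*(-152) = -760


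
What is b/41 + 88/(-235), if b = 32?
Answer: 3912/9635 ≈ 0.40602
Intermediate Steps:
b/41 + 88/(-235) = 32/41 + 88/(-235) = 32*(1/41) + 88*(-1/235) = 32/41 - 88/235 = 3912/9635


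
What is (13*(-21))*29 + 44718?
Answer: 36801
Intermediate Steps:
(13*(-21))*29 + 44718 = -273*29 + 44718 = -7917 + 44718 = 36801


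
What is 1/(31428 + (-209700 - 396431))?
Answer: -1/574703 ≈ -1.7400e-6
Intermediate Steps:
1/(31428 + (-209700 - 396431)) = 1/(31428 - 606131) = 1/(-574703) = -1/574703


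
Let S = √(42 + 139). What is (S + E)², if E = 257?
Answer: (257 + √181)² ≈ 73145.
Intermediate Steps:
S = √181 ≈ 13.454
(S + E)² = (√181 + 257)² = (257 + √181)²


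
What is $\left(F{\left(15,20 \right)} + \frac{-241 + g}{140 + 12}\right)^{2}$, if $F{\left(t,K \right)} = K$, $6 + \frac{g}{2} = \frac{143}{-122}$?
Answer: $\frac{450840289}{1343281} \approx 335.63$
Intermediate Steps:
$g = - \frac{875}{61}$ ($g = -12 + 2 \frac{143}{-122} = -12 + 2 \cdot 143 \left(- \frac{1}{122}\right) = -12 + 2 \left(- \frac{143}{122}\right) = -12 - \frac{143}{61} = - \frac{875}{61} \approx -14.344$)
$\left(F{\left(15,20 \right)} + \frac{-241 + g}{140 + 12}\right)^{2} = \left(20 + \frac{-241 - \frac{875}{61}}{140 + 12}\right)^{2} = \left(20 - \frac{15576}{61 \cdot 152}\right)^{2} = \left(20 - \frac{1947}{1159}\right)^{2} = \left(\frac{21233}{1159}\right)^{2} = \frac{450840289}{1343281}$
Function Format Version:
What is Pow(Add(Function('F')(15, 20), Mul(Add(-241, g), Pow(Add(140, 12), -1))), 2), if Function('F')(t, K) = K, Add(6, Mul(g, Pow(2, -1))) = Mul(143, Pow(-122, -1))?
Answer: Rational(450840289, 1343281) ≈ 335.63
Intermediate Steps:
g = Rational(-875, 61) (g = Add(-12, Mul(2, Mul(143, Pow(-122, -1)))) = Add(-12, Mul(2, Mul(143, Rational(-1, 122)))) = Add(-12, Mul(2, Rational(-143, 122))) = Add(-12, Rational(-143, 61)) = Rational(-875, 61) ≈ -14.344)
Pow(Add(Function('F')(15, 20), Mul(Add(-241, g), Pow(Add(140, 12), -1))), 2) = Pow(Add(20, Mul(Add(-241, Rational(-875, 61)), Pow(Add(140, 12), -1))), 2) = Pow(Add(20, Mul(Rational(-15576, 61), Pow(152, -1))), 2) = Pow(Add(20, Mul(Rational(-15576, 61), Rational(1, 152))), 2) = Pow(Add(20, Rational(-1947, 1159)), 2) = Pow(Rational(21233, 1159), 2) = Rational(450840289, 1343281)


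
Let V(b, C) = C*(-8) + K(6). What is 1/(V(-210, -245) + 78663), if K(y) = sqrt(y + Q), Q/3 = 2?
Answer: 80623/6500068117 - 2*sqrt(3)/6500068117 ≈ 1.2403e-5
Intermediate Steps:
Q = 6 (Q = 3*2 = 6)
K(y) = sqrt(6 + y) (K(y) = sqrt(y + 6) = sqrt(6 + y))
V(b, C) = -8*C + 2*sqrt(3) (V(b, C) = C*(-8) + sqrt(6 + 6) = -8*C + sqrt(12) = -8*C + 2*sqrt(3))
1/(V(-210, -245) + 78663) = 1/((-8*(-245) + 2*sqrt(3)) + 78663) = 1/((1960 + 2*sqrt(3)) + 78663) = 1/(80623 + 2*sqrt(3))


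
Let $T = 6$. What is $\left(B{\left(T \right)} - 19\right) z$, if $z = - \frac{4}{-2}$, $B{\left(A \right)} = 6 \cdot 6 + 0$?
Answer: $34$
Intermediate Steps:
$B{\left(A \right)} = 36$ ($B{\left(A \right)} = 36 + 0 = 36$)
$z = 2$ ($z = \left(-4\right) \left(- \frac{1}{2}\right) = 2$)
$\left(B{\left(T \right)} - 19\right) z = \left(36 - 19\right) 2 = 17 \cdot 2 = 34$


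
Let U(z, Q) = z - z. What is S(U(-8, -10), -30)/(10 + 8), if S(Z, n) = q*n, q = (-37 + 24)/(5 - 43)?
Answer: -65/114 ≈ -0.57018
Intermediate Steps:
q = 13/38 (q = -13/(-38) = -13*(-1/38) = 13/38 ≈ 0.34211)
U(z, Q) = 0
S(Z, n) = 13*n/38
S(U(-8, -10), -30)/(10 + 8) = ((13/38)*(-30))/(10 + 8) = -195/19/18 = (1/18)*(-195/19) = -65/114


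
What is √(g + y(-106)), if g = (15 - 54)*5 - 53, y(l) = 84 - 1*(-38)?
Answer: 3*I*√14 ≈ 11.225*I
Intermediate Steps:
y(l) = 122 (y(l) = 84 + 38 = 122)
g = -248 (g = -39*5 - 53 = -195 - 53 = -248)
√(g + y(-106)) = √(-248 + 122) = √(-126) = 3*I*√14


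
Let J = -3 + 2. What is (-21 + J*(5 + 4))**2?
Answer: 900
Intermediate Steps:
J = -1
(-21 + J*(5 + 4))**2 = (-21 - (5 + 4))**2 = (-21 - 1*9)**2 = (-21 - 9)**2 = (-30)**2 = 900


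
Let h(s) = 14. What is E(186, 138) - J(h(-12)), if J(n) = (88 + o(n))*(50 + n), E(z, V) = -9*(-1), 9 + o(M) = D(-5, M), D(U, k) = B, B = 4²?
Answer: -6071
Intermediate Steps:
B = 16
D(U, k) = 16
o(M) = 7 (o(M) = -9 + 16 = 7)
E(z, V) = 9
J(n) = 4750 + 95*n (J(n) = (88 + 7)*(50 + n) = 95*(50 + n) = 4750 + 95*n)
E(186, 138) - J(h(-12)) = 9 - (4750 + 95*14) = 9 - (4750 + 1330) = 9 - 1*6080 = 9 - 6080 = -6071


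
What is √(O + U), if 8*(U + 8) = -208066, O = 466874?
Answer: √1763431/2 ≈ 663.97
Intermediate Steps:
U = -104065/4 (U = -8 + (⅛)*(-208066) = -8 - 104033/4 = -104065/4 ≈ -26016.)
√(O + U) = √(466874 - 104065/4) = √(1763431/4) = √1763431/2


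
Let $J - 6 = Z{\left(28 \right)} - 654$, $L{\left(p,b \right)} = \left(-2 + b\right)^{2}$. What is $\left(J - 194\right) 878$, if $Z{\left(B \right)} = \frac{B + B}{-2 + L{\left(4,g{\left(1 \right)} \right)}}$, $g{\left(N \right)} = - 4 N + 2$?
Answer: $-735764$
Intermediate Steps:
$g{\left(N \right)} = 2 - 4 N$
$Z{\left(B \right)} = \frac{B}{7}$ ($Z{\left(B \right)} = \frac{B + B}{-2 + \left(-2 + \left(2 - 4\right)\right)^{2}} = \frac{2 B}{-2 + \left(-2 + \left(2 - 4\right)\right)^{2}} = \frac{2 B}{-2 + \left(-2 - 2\right)^{2}} = \frac{2 B}{-2 + \left(-4\right)^{2}} = \frac{2 B}{-2 + 16} = \frac{2 B}{14} = 2 B \frac{1}{14} = \frac{B}{7}$)
$J = -644$ ($J = 6 + \left(\frac{1}{7} \cdot 28 - 654\right) = 6 + \left(4 - 654\right) = 6 - 650 = -644$)
$\left(J - 194\right) 878 = \left(-644 - 194\right) 878 = \left(-838\right) 878 = -735764$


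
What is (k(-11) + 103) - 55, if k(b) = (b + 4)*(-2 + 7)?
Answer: 13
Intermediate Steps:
k(b) = 20 + 5*b (k(b) = (4 + b)*5 = 20 + 5*b)
(k(-11) + 103) - 55 = ((20 + 5*(-11)) + 103) - 55 = ((20 - 55) + 103) - 55 = (-35 + 103) - 55 = 68 - 55 = 13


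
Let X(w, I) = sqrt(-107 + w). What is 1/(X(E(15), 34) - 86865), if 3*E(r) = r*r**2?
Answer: -86865/7545527207 - sqrt(1018)/7545527207 ≈ -1.1516e-5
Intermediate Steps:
E(r) = r**3/3 (E(r) = (r*r**2)/3 = r**3/3)
1/(X(E(15), 34) - 86865) = 1/(sqrt(-107 + (1/3)*15**3) - 86865) = 1/(sqrt(-107 + (1/3)*3375) - 86865) = 1/(sqrt(-107 + 1125) - 86865) = 1/(sqrt(1018) - 86865) = 1/(-86865 + sqrt(1018))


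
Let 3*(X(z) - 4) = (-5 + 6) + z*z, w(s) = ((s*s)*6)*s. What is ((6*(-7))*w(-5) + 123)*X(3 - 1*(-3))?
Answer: 516509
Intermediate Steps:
w(s) = 6*s³ (w(s) = (s²*6)*s = (6*s²)*s = 6*s³)
X(z) = 13/3 + z²/3 (X(z) = 4 + ((-5 + 6) + z*z)/3 = 4 + (1 + z²)/3 = 4 + (⅓ + z²/3) = 13/3 + z²/3)
((6*(-7))*w(-5) + 123)*X(3 - 1*(-3)) = ((6*(-7))*(6*(-5)³) + 123)*(13/3 + (3 - 1*(-3))²/3) = (-252*(-125) + 123)*(13/3 + (3 + 3)²/3) = (-42*(-750) + 123)*(13/3 + (⅓)*6²) = (31500 + 123)*(13/3 + (⅓)*36) = 31623*(13/3 + 12) = 31623*(49/3) = 516509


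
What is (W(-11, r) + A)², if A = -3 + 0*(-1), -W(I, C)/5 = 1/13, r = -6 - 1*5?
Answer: 1936/169 ≈ 11.456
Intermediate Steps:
r = -11 (r = -6 - 5 = -11)
W(I, C) = -5/13
A = -3 (A = -3 + 0 = -3)
(W(-11, r) + A)² = (-5/13 - 3)² = (-44/13)² = 1936/169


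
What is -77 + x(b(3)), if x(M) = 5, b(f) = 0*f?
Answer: -72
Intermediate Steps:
b(f) = 0
-77 + x(b(3)) = -77 + 5 = -72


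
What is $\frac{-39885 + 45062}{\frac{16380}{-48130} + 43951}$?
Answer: $\frac{24916901}{211534525} \approx 0.11779$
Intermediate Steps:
$\frac{-39885 + 45062}{\frac{16380}{-48130} + 43951} = \frac{5177}{16380 \left(- \frac{1}{48130}\right) + 43951} = \frac{5177}{- \frac{1638}{4813} + 43951} = \frac{5177}{\frac{211534525}{4813}} = 5177 \cdot \frac{4813}{211534525} = \frac{24916901}{211534525}$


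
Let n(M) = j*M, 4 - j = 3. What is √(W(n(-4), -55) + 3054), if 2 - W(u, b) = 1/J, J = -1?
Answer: √3057 ≈ 55.290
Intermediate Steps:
j = 1 (j = 4 - 1*3 = 4 - 3 = 1)
n(M) = M (n(M) = 1*M = M)
W(u, b) = 3 (W(u, b) = 2 - 1/(-1) = 2 - 1*(-1) = 2 + 1 = 3)
√(W(n(-4), -55) + 3054) = √(3 + 3054) = √3057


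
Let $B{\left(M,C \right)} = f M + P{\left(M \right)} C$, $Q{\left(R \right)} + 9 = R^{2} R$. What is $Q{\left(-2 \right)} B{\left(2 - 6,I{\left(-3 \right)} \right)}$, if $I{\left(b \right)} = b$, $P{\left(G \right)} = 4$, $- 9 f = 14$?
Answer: $\frac{884}{9} \approx 98.222$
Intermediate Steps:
$f = - \frac{14}{9}$ ($f = \left(- \frac{1}{9}\right) 14 = - \frac{14}{9} \approx -1.5556$)
$Q{\left(R \right)} = -9 + R^{3}$ ($Q{\left(R \right)} = -9 + R^{2} R = -9 + R^{3}$)
$B{\left(M,C \right)} = 4 C - \frac{14 M}{9}$ ($B{\left(M,C \right)} = - \frac{14 M}{9} + 4 C = 4 C - \frac{14 M}{9}$)
$Q{\left(-2 \right)} B{\left(2 - 6,I{\left(-3 \right)} \right)} = \left(-9 + \left(-2\right)^{3}\right) \left(4 \left(-3\right) - \frac{14 \left(2 - 6\right)}{9}\right) = \left(-9 - 8\right) \left(-12 - - \frac{56}{9}\right) = - 17 \left(-12 + \frac{56}{9}\right) = \left(-17\right) \left(- \frac{52}{9}\right) = \frac{884}{9}$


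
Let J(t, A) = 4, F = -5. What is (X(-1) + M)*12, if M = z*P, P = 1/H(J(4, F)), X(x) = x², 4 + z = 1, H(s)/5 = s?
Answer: 51/5 ≈ 10.200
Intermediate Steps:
H(s) = 5*s
z = -3 (z = -4 + 1 = -3)
P = 1/20 (P = 1/(5*4) = 1/20 ≈ 0.050000)
M = -3/20 (M = -3*1/20 = -3/20 ≈ -0.15000)
(X(-1) + M)*12 = ((-1)² - 3/20)*12 = (1 - 3/20)*12 = (17/20)*12 = 51/5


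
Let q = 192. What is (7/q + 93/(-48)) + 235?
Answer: 44755/192 ≈ 233.10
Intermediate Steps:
(7/q + 93/(-48)) + 235 = (7/192 + 93/(-48)) + 235 = (7*(1/192) + 93*(-1/48)) + 235 = (7/192 - 31/16) + 235 = -365/192 + 235 = 44755/192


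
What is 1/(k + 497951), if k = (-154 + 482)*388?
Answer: 1/625215 ≈ 1.5995e-6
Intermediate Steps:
k = 127264 (k = 328*388 = 127264)
1/(k + 497951) = 1/(127264 + 497951) = 1/625215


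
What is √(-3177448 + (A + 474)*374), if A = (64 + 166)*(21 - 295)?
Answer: 2*I*√6642413 ≈ 5154.6*I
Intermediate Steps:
A = -63020 (A = 230*(-274) = -63020)
√(-3177448 + (A + 474)*374) = √(-3177448 + (-63020 + 474)*374) = √(-3177448 - 62546*374) = √(-3177448 - 23392204) = √(-26569652) = 2*I*√6642413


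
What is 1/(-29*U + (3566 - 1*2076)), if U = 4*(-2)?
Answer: 1/1722 ≈ 0.00058072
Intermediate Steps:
U = -8
1/(-29*U + (3566 - 1*2076)) = 1/(-29*(-8) + (3566 - 1*2076)) = 1/(232 + (3566 - 2076)) = 1/(232 + 1490) = 1/1722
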